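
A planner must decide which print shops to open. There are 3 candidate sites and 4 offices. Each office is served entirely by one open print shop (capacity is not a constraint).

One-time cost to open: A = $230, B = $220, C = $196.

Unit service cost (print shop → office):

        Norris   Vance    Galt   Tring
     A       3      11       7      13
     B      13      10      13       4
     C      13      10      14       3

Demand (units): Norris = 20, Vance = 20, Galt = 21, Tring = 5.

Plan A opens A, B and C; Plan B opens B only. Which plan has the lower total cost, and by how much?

Plan B is cheaper by 95.

Plan A: {A, B, C}: Norris→A 3·20=60, Vance→B 10·20=200, Galt→A 7·21=147, Tring→C 3·5=15. Service 422; fixed 646; total 1068.
Plan B: {B}: Norris→B 13·20=260, Vance→B 10·20=200, Galt→B 13·21=273, Tring→B 4·5=20. Service 753; fixed 220; total 973.
Difference: |1068 − 973| = 95.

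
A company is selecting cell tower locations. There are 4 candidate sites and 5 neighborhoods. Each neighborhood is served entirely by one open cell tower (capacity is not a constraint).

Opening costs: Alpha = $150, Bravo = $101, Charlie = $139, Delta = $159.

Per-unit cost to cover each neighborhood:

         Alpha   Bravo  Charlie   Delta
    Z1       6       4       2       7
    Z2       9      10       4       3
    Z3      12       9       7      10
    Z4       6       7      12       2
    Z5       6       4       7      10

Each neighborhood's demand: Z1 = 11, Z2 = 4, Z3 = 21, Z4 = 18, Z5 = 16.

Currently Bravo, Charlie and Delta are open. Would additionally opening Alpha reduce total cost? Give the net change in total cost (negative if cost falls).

Current service cost with {Bravo, Charlie, Delta}: 281.
Adding Alpha: each neighborhood re-picks its cheapest; new service cost 281, saving 0.
Extra fixed cost: 150. Net change = 150 − 0 = 150.
(Totals: 680 → 830.)

No — net change +150 (cost rises by 150).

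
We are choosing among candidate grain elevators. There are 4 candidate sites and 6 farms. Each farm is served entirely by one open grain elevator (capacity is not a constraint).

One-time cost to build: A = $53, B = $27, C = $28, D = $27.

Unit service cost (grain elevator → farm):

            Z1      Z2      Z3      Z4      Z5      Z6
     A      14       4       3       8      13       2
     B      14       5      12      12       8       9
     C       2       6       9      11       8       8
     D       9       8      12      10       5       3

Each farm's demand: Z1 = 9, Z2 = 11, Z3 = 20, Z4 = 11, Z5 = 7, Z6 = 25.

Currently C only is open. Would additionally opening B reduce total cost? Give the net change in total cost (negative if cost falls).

No — net change +16 (cost rises by 16).

Current service cost with {C}: 641.
Adding B: each farm re-picks its cheapest; new service cost 630, saving 11.
Extra fixed cost: 27. Net change = 27 − 11 = 16.
(Totals: 669 → 685.)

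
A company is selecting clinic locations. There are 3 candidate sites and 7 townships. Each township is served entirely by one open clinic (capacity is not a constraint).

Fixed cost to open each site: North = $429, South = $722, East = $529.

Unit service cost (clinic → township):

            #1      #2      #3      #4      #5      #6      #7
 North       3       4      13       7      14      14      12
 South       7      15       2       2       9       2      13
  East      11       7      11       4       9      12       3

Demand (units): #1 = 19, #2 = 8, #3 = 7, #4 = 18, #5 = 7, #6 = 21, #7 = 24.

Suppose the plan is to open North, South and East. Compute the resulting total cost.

Each township is assigned to its cheapest site among the open ones.
{North, South, East}: #1→North 3·19=57, #2→North 4·8=32, #3→South 2·7=14, #4→South 2·18=36, #5→South 9·7=63, #6→South 2·21=42, #7→East 3·24=72. Service 316; fixed 1680; total 1996.

Total cost: 1996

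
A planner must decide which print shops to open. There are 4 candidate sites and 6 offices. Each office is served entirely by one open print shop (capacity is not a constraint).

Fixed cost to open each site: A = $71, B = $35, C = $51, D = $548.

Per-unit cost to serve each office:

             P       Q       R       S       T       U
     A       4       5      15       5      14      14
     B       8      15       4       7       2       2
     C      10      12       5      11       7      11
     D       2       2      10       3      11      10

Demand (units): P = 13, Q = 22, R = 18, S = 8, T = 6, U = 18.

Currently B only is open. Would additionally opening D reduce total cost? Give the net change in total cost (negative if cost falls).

No — net change +152 (cost rises by 152).

Current service cost with {B}: 610.
Adding D: each office re-picks its cheapest; new service cost 214, saving 396.
Extra fixed cost: 548. Net change = 548 − 396 = 152.
(Totals: 645 → 797.)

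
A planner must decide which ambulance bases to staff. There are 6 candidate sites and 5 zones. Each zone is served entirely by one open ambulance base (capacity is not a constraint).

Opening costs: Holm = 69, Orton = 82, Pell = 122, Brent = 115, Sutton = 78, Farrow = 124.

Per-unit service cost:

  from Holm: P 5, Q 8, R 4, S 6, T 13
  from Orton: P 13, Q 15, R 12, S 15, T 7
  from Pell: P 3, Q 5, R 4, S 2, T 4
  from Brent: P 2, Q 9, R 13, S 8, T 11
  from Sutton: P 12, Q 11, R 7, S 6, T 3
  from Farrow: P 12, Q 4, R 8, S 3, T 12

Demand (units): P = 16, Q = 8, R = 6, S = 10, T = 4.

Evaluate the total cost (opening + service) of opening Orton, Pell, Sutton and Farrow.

Each zone is assigned to its cheapest site among the open ones.
{Orton, Pell, Sutton, Farrow}: P→Pell 3·16=48, Q→Farrow 4·8=32, R→Pell 4·6=24, S→Pell 2·10=20, T→Sutton 3·4=12. Service 136; fixed 406; total 542.

Total cost: 542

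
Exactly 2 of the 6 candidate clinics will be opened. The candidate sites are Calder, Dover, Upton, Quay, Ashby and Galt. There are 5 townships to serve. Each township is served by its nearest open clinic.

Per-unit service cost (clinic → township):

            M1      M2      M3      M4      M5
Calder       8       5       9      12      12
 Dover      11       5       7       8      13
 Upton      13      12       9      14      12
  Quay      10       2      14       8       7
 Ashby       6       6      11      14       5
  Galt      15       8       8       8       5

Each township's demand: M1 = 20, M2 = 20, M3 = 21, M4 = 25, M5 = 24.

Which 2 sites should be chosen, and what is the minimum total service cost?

Choose Dover and Ashby; total service cost 687.

With exactly 2 open, each township uses its cheapest among the chosen.
{Dover, Ashby}: M1→Ashby 6·20=120, M2→Dover 5·20=100, M3→Dover 7·21=147, M4→Dover 8·25=200, M5→Ashby 5·24=120. Service cost 687.
{Quay, Ashby}: service cost 711
{Quay, Galt}: service cost 728
Among all 15 size-2 choices, {Dover, Ashby} is lowest.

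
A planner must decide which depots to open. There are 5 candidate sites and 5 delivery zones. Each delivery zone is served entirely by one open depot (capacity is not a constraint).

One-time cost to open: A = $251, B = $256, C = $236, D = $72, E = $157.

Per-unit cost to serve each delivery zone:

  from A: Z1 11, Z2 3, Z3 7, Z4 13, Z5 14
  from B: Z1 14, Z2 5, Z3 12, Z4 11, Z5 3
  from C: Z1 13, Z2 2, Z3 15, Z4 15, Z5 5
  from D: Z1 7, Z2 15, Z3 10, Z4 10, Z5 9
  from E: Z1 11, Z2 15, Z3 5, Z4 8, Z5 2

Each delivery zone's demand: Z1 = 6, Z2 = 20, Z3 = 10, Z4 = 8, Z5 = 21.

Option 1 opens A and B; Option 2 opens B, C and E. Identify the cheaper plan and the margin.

Option 1 is cheaper by 57.

Option 1: {A, B}: Z1→A 11·6=66, Z2→A 3·20=60, Z3→A 7·10=70, Z4→B 11·8=88, Z5→B 3·21=63. Service 347; fixed 507; total 854.
Option 2: {B, C, E}: Z1→E 11·6=66, Z2→C 2·20=40, Z3→E 5·10=50, Z4→E 8·8=64, Z5→E 2·21=42. Service 262; fixed 649; total 911.
Difference: |854 − 911| = 57.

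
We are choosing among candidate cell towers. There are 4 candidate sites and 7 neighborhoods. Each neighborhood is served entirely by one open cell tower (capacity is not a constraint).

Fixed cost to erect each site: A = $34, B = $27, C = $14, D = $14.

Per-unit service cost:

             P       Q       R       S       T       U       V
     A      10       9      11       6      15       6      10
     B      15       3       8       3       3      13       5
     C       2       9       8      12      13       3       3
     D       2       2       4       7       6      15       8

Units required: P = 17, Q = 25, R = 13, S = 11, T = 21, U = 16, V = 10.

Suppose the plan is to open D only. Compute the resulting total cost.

Each neighborhood is assigned to its cheapest site among the open ones.
{D}: P→D 2·17=34, Q→D 2·25=50, R→D 4·13=52, S→D 7·11=77, T→D 6·21=126, U→D 15·16=240, V→D 8·10=80. Service 659; fixed 14; total 673.

Total cost: 673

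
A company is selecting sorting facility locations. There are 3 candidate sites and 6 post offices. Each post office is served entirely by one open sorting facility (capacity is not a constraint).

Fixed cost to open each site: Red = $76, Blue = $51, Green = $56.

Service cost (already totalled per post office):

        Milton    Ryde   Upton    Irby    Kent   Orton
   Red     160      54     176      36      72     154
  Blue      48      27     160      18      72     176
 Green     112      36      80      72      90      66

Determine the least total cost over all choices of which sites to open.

Minimum total cost: 418

For any fixed open set, each post office goes to its cheapest open site; total = fixed + service.
{Blue, Green}: Milton→Blue 48, Ryde→Blue 27, Upton→Green 80, Irby→Blue 18, Kent→Blue 72, Orton→Green 66. Service 311; fixed 107; total 418.
{Red, Blue, Green}: Milton→Blue 48, Ryde→Blue 27, Upton→Green 80, Irby→Blue 18, Kent→Red 72, Orton→Green 66. Service 311; fixed 183; total 494.
{Green}: service 456 + fixed 56 = 512
{Blue}: service 501 + fixed 51 = 552
No other subset beats 418.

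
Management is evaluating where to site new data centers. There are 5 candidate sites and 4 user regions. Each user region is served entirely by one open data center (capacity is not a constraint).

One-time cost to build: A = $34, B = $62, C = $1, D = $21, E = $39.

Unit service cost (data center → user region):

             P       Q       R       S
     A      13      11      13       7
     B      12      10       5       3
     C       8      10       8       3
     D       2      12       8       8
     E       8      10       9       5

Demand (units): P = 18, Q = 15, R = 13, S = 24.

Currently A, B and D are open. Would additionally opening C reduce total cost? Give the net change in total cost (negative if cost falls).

No — net change +1 (cost rises by 1).

Current service cost with {A, B, D}: 323.
Adding C: each user region re-picks its cheapest; new service cost 323, saving 0.
Extra fixed cost: 1. Net change = 1 − 0 = 1.
(Totals: 440 → 441.)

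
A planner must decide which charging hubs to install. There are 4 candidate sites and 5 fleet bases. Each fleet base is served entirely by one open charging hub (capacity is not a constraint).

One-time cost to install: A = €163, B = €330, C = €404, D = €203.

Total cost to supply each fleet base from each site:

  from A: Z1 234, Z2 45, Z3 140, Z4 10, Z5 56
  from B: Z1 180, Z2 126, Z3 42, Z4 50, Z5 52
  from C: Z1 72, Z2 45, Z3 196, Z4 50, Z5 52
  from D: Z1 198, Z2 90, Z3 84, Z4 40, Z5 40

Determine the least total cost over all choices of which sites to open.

For any fixed open set, each fleet base goes to its cheapest open site; total = fixed + service.
{A}: Z1→A 234, Z2→A 45, Z3→A 140, Z4→A 10, Z5→A 56. Service 485; fixed 163; total 648.
{D}: service 452 + fixed 203 = 655
{A, D}: service 377 + fixed 366 = 743
{A, B, C, D}: service 209 + fixed 1100 = 1309
(All 15 nonempty subsets were checked; A only is lowest.)

Minimum total cost: 648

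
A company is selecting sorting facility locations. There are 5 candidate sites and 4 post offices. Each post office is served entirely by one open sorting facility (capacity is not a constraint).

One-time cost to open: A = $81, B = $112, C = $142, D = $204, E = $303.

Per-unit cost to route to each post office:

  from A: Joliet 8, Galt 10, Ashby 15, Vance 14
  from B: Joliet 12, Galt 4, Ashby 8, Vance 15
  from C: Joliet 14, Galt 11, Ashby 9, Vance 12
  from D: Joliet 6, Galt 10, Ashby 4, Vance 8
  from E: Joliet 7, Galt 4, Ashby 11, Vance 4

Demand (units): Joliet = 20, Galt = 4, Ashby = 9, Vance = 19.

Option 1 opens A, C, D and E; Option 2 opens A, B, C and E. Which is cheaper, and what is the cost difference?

Option 2 is cheaper by 36.

Option 1: {A, C, D, E}: Joliet→D 6·20=120, Galt→E 4·4=16, Ashby→D 4·9=36, Vance→E 4·19=76. Service 248; fixed 730; total 978.
Option 2: {A, B, C, E}: Joliet→E 7·20=140, Galt→B 4·4=16, Ashby→B 8·9=72, Vance→E 4·19=76. Service 304; fixed 638; total 942.
Difference: |978 − 942| = 36.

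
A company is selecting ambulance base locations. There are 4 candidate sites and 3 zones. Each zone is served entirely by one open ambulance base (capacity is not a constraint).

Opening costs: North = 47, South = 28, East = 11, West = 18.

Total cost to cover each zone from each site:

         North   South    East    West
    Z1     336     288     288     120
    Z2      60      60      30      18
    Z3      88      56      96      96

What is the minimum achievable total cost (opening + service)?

For any fixed open set, each zone goes to its cheapest open site; total = fixed + service.
{South, West}: Z1→West 120, Z2→West 18, Z3→South 56. Service 194; fixed 46; total 240.
{South, East, West}: service 194 + fixed 57 = 251
{West}: service 234 + fixed 18 = 252
{North, South, East, West}: Z1→West 120, Z2→West 18, Z3→South 56. Service 194; fixed 104; total 298.
(All 15 nonempty subsets were checked; South and West is lowest.)

Minimum total cost: 240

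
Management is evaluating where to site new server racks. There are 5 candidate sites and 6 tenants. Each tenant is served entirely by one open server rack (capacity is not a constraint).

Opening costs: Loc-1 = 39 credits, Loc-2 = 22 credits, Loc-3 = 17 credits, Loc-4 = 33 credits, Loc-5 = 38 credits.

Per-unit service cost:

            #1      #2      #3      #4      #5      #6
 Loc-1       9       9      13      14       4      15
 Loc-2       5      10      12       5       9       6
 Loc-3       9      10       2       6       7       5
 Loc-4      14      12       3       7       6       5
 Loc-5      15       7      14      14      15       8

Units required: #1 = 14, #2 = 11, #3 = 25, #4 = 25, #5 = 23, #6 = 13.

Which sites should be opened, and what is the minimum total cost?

Open Loc-1, Loc-2 and Loc-3; minimum total cost 579.

For any fixed open set, each tenant goes to its cheapest open site; total = fixed + service.
{Loc-1, Loc-2, Loc-3}: #1→Loc-2 5·14=70, #2→Loc-1 9·11=99, #3→Loc-3 2·25=50, #4→Loc-2 5·25=125, #5→Loc-1 4·23=92, #6→Loc-3 5·13=65. Service 501; fixed 78; total 579.
{Loc-1, Loc-2, Loc-3, Loc-5}: service 479 + fixed 116 = 595
{Loc-1, Loc-2, Loc-3, Loc-4}: #1→Loc-2 5·14=70, #2→Loc-1 9·11=99, #3→Loc-3 2·25=50, #4→Loc-2 5·25=125, #5→Loc-1 4·23=92, #6→Loc-3 5·13=65. Service 501; fixed 111; total 612.
{Loc-1, Loc-2, Loc-3, Loc-4, Loc-5}: #1→Loc-2 5·14=70, #2→Loc-5 7·11=77, #3→Loc-3 2·25=50, #4→Loc-2 5·25=125, #5→Loc-1 4·23=92, #6→Loc-3 5·13=65. Service 479; fixed 149; total 628.
No other subset beats 579.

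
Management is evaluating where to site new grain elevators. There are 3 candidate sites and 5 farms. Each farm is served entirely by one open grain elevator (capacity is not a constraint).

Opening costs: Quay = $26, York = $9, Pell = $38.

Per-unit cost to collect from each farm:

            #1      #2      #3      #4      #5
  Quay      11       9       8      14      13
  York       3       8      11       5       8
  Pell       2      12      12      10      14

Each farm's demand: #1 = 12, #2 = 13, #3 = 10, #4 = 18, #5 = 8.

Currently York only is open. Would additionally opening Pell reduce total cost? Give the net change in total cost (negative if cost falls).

Current service cost with {York}: 404.
Adding Pell: each farm re-picks its cheapest; new service cost 392, saving 12.
Extra fixed cost: 38. Net change = 38 − 12 = 26.
(Totals: 413 → 439.)

No — net change +26 (cost rises by 26).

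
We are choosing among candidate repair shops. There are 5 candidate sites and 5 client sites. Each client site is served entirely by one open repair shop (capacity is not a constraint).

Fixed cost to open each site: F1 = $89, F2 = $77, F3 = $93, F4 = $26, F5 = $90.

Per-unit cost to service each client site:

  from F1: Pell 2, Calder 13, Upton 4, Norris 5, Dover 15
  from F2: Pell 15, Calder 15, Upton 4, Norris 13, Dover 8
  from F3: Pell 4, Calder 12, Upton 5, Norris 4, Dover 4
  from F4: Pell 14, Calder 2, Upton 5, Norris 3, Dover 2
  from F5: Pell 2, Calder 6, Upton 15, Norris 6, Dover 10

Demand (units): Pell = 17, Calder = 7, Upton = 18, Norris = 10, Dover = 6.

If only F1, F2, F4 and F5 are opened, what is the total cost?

Each client site is assigned to its cheapest site among the open ones.
{F1, F2, F4, F5}: Pell→F1 2·17=34, Calder→F4 2·7=14, Upton→F1 4·18=72, Norris→F4 3·10=30, Dover→F4 2·6=12. Service 162; fixed 282; total 444.

Total cost: 444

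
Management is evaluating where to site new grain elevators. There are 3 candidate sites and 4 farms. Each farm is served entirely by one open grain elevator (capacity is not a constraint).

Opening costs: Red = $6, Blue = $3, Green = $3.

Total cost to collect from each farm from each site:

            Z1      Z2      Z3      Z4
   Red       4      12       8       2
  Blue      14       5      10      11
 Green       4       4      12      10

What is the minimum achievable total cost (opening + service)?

Minimum total cost: 27

For any fixed open set, each farm goes to its cheapest open site; total = fixed + service.
{Red, Green}: Z1→Red 4, Z2→Green 4, Z3→Red 8, Z4→Red 2. Service 18; fixed 9; total 27.
{Red, Blue}: service 19 + fixed 9 = 28
{Red, Blue, Green}: service 18 + fixed 12 = 30
{Blue}: Z1→Blue 14, Z2→Blue 5, Z3→Blue 10, Z4→Blue 11. Service 40; fixed 3; total 43.
No other subset beats 27.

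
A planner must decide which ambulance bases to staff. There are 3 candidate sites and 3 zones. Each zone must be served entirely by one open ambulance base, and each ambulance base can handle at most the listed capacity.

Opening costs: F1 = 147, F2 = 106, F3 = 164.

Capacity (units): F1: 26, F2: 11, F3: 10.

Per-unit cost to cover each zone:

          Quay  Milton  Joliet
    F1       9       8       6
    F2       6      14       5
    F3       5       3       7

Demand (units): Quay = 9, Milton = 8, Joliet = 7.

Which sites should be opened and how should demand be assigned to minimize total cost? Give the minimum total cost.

Open {F1}: Quay→F1 9·9=81, Milton→F1 8·8=64, Joliet→F1 6·7=42.
Loads: F1 carries 24/26. Service 187; fixed 147; total 334.
Next best feasible plan costs 413.

Minimum total cost: 334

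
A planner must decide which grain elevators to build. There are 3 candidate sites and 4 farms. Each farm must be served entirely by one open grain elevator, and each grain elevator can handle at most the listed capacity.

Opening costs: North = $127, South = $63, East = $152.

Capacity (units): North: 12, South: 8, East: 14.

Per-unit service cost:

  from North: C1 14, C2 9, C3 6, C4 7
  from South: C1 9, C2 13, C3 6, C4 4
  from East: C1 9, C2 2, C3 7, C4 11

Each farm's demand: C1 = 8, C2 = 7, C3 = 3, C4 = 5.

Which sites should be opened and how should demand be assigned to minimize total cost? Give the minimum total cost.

Open {North, East}: C1→East 9·8=72, C2→North 9·7=63, C3→East 7·3=21, C4→North 7·5=35.
Loads: North carries 12/12, East carries 11/14. Service 191; fixed 279; total 470.
Next best feasible plan costs 478.

Minimum total cost: 470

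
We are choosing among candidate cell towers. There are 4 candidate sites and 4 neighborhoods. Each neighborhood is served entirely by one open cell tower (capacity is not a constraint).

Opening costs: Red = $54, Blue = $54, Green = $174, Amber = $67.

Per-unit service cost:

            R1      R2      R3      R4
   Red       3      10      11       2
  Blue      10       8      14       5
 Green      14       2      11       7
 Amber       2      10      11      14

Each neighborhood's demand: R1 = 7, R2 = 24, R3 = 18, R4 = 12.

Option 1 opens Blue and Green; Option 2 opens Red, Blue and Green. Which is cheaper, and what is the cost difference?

Option 2 is cheaper by 31.

Option 1: {Blue, Green}: R1→Blue 10·7=70, R2→Green 2·24=48, R3→Green 11·18=198, R4→Blue 5·12=60. Service 376; fixed 228; total 604.
Option 2: {Red, Blue, Green}: R1→Red 3·7=21, R2→Green 2·24=48, R3→Red 11·18=198, R4→Red 2·12=24. Service 291; fixed 282; total 573.
Difference: |604 − 573| = 31.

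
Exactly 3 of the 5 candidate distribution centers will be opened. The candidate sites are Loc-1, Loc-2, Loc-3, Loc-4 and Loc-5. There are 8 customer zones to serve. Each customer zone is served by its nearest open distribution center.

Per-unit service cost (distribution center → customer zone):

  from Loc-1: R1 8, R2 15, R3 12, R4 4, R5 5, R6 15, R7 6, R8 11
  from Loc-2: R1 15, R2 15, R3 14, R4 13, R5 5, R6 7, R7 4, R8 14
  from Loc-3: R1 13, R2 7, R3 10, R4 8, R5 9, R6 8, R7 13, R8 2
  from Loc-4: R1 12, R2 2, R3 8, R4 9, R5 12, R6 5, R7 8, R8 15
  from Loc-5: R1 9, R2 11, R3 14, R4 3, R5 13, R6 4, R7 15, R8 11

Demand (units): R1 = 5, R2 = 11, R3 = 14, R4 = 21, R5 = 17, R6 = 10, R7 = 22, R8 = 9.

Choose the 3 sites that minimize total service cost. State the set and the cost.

With exactly 3 open, each customer zone uses its cheapest among the chosen.
{Loc-1, Loc-3, Loc-4}: R1→Loc-1 8·5=40, R2→Loc-4 2·11=22, R3→Loc-4 8·14=112, R4→Loc-1 4·21=84, R5→Loc-1 5·17=85, R6→Loc-4 5·10=50, R7→Loc-1 6·22=132, R8→Loc-3 2·9=18. Service cost 543.
{Loc-2, Loc-4, Loc-5}: service cost 554
{Loc-2, Loc-3, Loc-5}: service cost 556
Among all 10 size-3 choices, {Loc-1, Loc-3, Loc-4} is lowest.

Choose Loc-1, Loc-3 and Loc-4; total service cost 543.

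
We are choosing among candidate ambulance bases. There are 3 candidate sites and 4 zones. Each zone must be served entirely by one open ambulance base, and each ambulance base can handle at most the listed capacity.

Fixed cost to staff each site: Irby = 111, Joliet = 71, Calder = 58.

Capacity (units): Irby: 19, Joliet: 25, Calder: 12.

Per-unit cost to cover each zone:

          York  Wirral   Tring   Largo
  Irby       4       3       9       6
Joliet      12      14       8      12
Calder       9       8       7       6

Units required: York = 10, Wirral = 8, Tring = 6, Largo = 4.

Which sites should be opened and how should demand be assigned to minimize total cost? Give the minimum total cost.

Minimum total cost: 299

Open {Irby, Calder}: York→Irby 4·10=40, Wirral→Irby 3·8=24, Tring→Calder 7·6=42, Largo→Calder 6·4=24.
Loads: Irby carries 18/19, Calder carries 10/12. Service 130; fixed 169; total 299.
Next best feasible plan costs 342.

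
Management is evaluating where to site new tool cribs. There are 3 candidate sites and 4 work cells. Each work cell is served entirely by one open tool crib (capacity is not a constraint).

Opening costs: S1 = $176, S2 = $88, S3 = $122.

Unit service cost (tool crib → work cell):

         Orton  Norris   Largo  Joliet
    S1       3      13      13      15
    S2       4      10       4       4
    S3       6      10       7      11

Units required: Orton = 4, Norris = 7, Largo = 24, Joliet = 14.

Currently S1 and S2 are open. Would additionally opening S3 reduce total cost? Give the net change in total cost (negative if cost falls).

No — net change +122 (cost rises by 122).

Current service cost with {S1, S2}: 234.
Adding S3: each work cell re-picks its cheapest; new service cost 234, saving 0.
Extra fixed cost: 122. Net change = 122 − 0 = 122.
(Totals: 498 → 620.)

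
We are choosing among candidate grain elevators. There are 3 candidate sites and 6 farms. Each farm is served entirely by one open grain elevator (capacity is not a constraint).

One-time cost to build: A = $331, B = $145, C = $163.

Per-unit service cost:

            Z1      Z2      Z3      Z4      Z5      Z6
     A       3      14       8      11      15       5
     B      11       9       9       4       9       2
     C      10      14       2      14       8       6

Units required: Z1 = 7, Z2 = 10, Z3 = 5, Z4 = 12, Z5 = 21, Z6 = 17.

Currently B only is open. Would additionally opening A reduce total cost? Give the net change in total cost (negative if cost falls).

Current service cost with {B}: 483.
Adding A: each farm re-picks its cheapest; new service cost 422, saving 61.
Extra fixed cost: 331. Net change = 331 − 61 = 270.
(Totals: 628 → 898.)

No — net change +270 (cost rises by 270).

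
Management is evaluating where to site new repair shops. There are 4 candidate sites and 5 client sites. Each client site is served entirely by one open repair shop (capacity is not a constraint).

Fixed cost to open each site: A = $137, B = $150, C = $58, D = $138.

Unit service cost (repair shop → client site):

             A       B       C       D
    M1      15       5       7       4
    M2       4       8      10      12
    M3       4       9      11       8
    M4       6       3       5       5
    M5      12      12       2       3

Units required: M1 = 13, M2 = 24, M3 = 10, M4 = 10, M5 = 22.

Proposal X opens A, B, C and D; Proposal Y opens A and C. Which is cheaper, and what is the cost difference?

Proposal Y is cheaper by 229.

Proposal X: {A, B, C, D}: M1→D 4·13=52, M2→A 4·24=96, M3→A 4·10=40, M4→B 3·10=30, M5→C 2·22=44. Service 262; fixed 483; total 745.
Proposal Y: {A, C}: M1→C 7·13=91, M2→A 4·24=96, M3→A 4·10=40, M4→C 5·10=50, M5→C 2·22=44. Service 321; fixed 195; total 516.
Difference: |745 − 516| = 229.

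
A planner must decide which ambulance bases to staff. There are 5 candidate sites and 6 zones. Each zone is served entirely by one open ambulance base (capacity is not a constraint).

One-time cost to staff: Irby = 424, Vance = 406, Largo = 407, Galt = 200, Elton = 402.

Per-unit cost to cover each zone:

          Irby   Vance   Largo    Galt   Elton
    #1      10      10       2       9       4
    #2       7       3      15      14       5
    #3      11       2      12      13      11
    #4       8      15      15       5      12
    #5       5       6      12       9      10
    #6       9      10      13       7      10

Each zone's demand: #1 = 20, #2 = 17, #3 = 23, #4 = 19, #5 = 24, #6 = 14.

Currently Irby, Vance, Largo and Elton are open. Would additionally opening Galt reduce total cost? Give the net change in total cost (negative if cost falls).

No — net change +115 (cost rises by 115).

Current service cost with {Irby, Vance, Largo, Elton}: 535.
Adding Galt: each zone re-picks its cheapest; new service cost 450, saving 85.
Extra fixed cost: 200. Net change = 200 − 85 = 115.
(Totals: 2174 → 2289.)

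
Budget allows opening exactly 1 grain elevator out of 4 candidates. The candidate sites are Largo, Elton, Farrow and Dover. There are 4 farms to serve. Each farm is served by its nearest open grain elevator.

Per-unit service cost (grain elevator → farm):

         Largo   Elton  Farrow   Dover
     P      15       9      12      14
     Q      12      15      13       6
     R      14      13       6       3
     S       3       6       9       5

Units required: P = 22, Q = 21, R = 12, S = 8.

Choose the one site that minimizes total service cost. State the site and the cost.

Choose Dover only; total service cost 510.

With exactly 1 open, each farm uses its cheapest among the chosen.
{Dover}: P→Dover 14·22=308, Q→Dover 6·21=126, R→Dover 3·12=36, S→Dover 5·8=40. Service cost 510.
{Farrow}: service cost 681
{Elton}: service cost 717
Among all 4 size-1 choices, {Dover} is lowest.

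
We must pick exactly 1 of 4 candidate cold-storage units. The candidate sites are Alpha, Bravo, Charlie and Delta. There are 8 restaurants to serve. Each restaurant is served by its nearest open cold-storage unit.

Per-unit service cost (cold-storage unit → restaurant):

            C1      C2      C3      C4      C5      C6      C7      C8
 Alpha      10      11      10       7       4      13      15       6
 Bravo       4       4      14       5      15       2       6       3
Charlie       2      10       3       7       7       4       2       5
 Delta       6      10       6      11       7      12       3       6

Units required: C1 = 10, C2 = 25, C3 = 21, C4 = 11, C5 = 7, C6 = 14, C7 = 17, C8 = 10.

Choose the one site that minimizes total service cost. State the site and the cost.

With exactly 1 open, each restaurant uses its cheapest among the chosen.
{Charlie}: C1→Charlie 2·10=20, C2→Charlie 10·25=250, C3→Charlie 3·21=63, C4→Charlie 7·11=77, C5→Charlie 7·7=49, C6→Charlie 4·14=56, C7→Charlie 2·17=34, C8→Charlie 5·10=50. Service cost 599.
{Bravo}: service cost 754
{Delta}: service cost 885
Among all 4 size-1 choices, {Charlie} is lowest.

Choose Charlie only; total service cost 599.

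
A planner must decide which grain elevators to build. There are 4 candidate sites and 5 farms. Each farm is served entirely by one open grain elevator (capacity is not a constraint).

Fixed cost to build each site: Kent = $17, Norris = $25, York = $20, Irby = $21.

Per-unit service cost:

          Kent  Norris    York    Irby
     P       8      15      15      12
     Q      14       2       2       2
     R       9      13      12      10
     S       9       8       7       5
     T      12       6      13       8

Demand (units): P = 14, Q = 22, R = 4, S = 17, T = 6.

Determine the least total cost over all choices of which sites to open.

For any fixed open set, each farm goes to its cheapest open site; total = fixed + service.
{Kent, Irby}: P→Kent 8·14=112, Q→Irby 2·22=44, R→Kent 9·4=36, S→Irby 5·17=85, T→Irby 8·6=48. Service 325; fixed 38; total 363.
{Kent, Norris, Irby}: service 313 + fixed 63 = 376
{Kent, York, Irby}: service 325 + fixed 58 = 383
{Kent, Norris, York, Irby}: service 313 + fixed 83 = 396
No other subset beats 363.

Minimum total cost: 363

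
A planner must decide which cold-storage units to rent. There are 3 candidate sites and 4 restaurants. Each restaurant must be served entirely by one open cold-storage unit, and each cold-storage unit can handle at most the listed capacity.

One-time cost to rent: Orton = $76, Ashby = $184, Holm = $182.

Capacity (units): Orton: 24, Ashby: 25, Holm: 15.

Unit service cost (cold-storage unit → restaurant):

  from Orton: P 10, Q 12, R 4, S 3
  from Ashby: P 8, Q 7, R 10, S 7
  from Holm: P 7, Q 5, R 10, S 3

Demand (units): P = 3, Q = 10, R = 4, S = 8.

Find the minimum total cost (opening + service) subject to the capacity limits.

Open {Orton, Holm}: P→Holm 7·3=21, Q→Holm 5·10=50, R→Orton 4·4=16, S→Orton 3·8=24.
Loads: Orton carries 12/24, Holm carries 13/15. Service 111; fixed 258; total 369.
Next best feasible plan costs 374.

Minimum total cost: 369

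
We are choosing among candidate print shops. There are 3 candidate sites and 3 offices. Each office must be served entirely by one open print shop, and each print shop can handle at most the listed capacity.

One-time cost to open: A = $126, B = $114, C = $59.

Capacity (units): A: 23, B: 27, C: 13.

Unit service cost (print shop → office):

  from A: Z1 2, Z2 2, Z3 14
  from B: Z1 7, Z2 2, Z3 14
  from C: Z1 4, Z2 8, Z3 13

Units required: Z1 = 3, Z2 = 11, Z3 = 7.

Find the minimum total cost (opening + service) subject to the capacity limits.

Open {A}: Z1→A 2·3=6, Z2→A 2·11=22, Z3→A 14·7=98.
Loads: A carries 21/23. Service 126; fixed 126; total 252.
Next best feasible plan costs 255.

Minimum total cost: 252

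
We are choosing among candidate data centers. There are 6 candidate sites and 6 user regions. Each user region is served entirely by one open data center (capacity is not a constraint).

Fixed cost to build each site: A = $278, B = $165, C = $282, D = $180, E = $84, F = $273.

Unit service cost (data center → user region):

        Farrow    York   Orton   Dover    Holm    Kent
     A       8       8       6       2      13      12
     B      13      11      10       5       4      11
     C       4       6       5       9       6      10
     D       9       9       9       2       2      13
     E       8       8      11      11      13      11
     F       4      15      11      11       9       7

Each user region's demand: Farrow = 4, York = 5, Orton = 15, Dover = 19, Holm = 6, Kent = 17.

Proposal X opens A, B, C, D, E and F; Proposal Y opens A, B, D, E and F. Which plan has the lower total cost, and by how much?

Proposal Y is cheaper by 257.

Proposal X: {A, B, C, D, E, F}: Farrow→C 4·4=16, York→C 6·5=30, Orton→C 5·15=75, Dover→A 2·19=38, Holm→D 2·6=12, Kent→F 7·17=119. Service 290; fixed 1262; total 1552.
Proposal Y: {A, B, D, E, F}: Farrow→F 4·4=16, York→A 8·5=40, Orton→A 6·15=90, Dover→A 2·19=38, Holm→D 2·6=12, Kent→F 7·17=119. Service 315; fixed 980; total 1295.
Difference: |1552 − 1295| = 257.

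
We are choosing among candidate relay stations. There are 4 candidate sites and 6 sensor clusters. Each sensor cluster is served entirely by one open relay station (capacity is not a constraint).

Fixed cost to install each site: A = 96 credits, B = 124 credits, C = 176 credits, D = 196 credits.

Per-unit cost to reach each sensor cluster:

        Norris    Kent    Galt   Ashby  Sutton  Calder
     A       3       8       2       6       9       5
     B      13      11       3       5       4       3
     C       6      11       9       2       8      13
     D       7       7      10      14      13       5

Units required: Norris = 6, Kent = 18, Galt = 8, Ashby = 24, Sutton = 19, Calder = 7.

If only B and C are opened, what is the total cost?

Total cost: 703

Each sensor cluster is assigned to its cheapest site among the open ones.
{B, C}: Norris→C 6·6=36, Kent→B 11·18=198, Galt→B 3·8=24, Ashby→C 2·24=48, Sutton→B 4·19=76, Calder→B 3·7=21. Service 403; fixed 300; total 703.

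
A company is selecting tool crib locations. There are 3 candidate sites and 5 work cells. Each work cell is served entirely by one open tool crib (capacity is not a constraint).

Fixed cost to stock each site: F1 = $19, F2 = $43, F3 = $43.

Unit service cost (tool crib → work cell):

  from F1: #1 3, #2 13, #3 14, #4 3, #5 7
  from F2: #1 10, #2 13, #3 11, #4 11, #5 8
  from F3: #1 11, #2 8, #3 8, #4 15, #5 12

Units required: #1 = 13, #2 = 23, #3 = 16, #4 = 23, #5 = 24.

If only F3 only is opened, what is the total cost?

Each work cell is assigned to its cheapest site among the open ones.
{F3}: #1→F3 11·13=143, #2→F3 8·23=184, #3→F3 8·16=128, #4→F3 15·23=345, #5→F3 12·24=288. Service 1088; fixed 43; total 1131.

Total cost: 1131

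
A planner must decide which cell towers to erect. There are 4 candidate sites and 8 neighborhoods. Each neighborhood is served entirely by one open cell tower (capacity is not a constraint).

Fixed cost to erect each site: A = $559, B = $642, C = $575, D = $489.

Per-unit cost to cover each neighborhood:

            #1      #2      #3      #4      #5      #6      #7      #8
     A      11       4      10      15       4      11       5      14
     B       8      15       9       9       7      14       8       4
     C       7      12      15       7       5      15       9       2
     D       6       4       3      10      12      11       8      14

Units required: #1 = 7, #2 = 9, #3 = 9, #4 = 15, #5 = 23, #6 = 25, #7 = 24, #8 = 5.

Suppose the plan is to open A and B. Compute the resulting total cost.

Total cost: 2016

Each neighborhood is assigned to its cheapest site among the open ones.
{A, B}: #1→B 8·7=56, #2→A 4·9=36, #3→B 9·9=81, #4→B 9·15=135, #5→A 4·23=92, #6→A 11·25=275, #7→A 5·24=120, #8→B 4·5=20. Service 815; fixed 1201; total 2016.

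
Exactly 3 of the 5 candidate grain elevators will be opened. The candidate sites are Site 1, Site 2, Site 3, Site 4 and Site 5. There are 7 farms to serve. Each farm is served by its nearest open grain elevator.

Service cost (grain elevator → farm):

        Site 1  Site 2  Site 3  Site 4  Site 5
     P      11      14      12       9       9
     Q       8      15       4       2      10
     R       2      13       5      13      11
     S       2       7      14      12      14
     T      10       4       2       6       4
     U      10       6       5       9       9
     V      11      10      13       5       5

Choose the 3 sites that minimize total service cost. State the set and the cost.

Choose Site 1, Site 3 and Site 4; total service cost 27.

With exactly 3 open, each farm uses its cheapest among the chosen.
{Site 1, Site 3, Site 4}: P→Site 4 9, Q→Site 4 2, R→Site 1 2, S→Site 1 2, T→Site 3 2, U→Site 3 5, V→Site 4 5. Service cost 27.
{Site 1, Site 3, Site 5}: service cost 29
{Site 1, Site 2, Site 4}: service cost 30
Among all 10 size-3 choices, {Site 1, Site 3, Site 4} is lowest.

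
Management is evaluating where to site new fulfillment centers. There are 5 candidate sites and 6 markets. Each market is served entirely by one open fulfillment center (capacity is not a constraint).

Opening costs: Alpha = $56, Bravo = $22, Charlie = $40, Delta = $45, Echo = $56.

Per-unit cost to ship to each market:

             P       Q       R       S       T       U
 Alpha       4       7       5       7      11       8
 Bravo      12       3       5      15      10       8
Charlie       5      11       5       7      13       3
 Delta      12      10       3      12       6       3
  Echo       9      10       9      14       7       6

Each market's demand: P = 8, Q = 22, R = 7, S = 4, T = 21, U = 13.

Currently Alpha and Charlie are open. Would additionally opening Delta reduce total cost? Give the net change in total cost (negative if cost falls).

Current service cost with {Alpha, Charlie}: 519.
Adding Delta: each market re-picks its cheapest; new service cost 400, saving 119.
Extra fixed cost: 45. Net change = 45 − 119 = -74.
(Totals: 615 → 541.)

Yes — net change −74 (cost falls by 74).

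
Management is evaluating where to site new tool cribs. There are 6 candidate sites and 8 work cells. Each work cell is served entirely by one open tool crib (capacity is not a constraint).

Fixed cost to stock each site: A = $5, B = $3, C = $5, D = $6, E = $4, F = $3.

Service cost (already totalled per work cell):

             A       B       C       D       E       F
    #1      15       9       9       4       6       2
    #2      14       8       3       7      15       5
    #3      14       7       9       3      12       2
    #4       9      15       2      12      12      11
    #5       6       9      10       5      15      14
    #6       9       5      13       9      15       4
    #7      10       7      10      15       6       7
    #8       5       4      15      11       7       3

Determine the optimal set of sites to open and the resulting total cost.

Open C and F; minimum total cost 41.

For any fixed open set, each work cell goes to its cheapest open site; total = fixed + service.
{C, F}: #1→F 2, #2→C 3, #3→F 2, #4→C 2, #5→C 10, #6→F 4, #7→F 7, #8→F 3. Service 33; fixed 8; total 41.
{A, C, F}: service 29 + fixed 13 = 42
{C, D, F}: service 28 + fixed 14 = 42
{A, B, C, D, E, F}: #1→F 2, #2→C 3, #3→F 2, #4→C 2, #5→D 5, #6→F 4, #7→E 6, #8→F 3. Service 27; fixed 26; total 53.
No other subset beats 41.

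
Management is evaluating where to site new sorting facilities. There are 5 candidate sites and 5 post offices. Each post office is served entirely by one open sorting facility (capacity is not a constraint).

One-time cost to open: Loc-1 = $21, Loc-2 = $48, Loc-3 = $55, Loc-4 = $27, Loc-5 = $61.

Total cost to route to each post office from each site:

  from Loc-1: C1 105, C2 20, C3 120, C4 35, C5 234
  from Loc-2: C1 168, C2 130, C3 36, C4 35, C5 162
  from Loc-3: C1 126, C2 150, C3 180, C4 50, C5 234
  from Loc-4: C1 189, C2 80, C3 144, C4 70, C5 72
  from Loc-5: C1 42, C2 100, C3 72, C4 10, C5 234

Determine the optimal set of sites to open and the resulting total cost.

For any fixed open set, each post office goes to its cheapest open site; total = fixed + service.
{Loc-1, Loc-4, Loc-5}: C1→Loc-5 42, C2→Loc-1 20, C3→Loc-5 72, C4→Loc-5 10, C5→Loc-4 72. Service 216; fixed 109; total 325.
{Loc-1, Loc-2, Loc-4, Loc-5}: C1→Loc-5 42, C2→Loc-1 20, C3→Loc-2 36, C4→Loc-5 10, C5→Loc-4 72. Service 180; fixed 157; total 337.
{Loc-1, Loc-2, Loc-4}: service 268 + fixed 96 = 364
{Loc-1, Loc-2, Loc-3, Loc-4, Loc-5}: service 180 + fixed 212 = 392
No other subset beats 325.

Open Loc-1, Loc-4 and Loc-5; minimum total cost 325.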